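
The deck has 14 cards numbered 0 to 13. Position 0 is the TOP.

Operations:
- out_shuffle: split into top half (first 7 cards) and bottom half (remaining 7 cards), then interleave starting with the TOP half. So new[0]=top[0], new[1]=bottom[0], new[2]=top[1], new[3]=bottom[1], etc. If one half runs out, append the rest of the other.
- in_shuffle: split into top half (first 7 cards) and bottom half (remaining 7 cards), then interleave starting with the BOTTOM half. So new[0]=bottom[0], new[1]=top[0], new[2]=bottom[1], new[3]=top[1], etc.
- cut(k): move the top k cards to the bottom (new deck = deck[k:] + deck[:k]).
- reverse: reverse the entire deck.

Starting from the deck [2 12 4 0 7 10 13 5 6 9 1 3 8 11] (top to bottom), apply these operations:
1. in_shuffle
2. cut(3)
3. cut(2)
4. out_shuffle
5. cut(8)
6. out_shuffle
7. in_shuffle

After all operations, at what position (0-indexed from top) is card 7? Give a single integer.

After op 1 (in_shuffle): [5 2 6 12 9 4 1 0 3 7 8 10 11 13]
After op 2 (cut(3)): [12 9 4 1 0 3 7 8 10 11 13 5 2 6]
After op 3 (cut(2)): [4 1 0 3 7 8 10 11 13 5 2 6 12 9]
After op 4 (out_shuffle): [4 11 1 13 0 5 3 2 7 6 8 12 10 9]
After op 5 (cut(8)): [7 6 8 12 10 9 4 11 1 13 0 5 3 2]
After op 6 (out_shuffle): [7 11 6 1 8 13 12 0 10 5 9 3 4 2]
After op 7 (in_shuffle): [0 7 10 11 5 6 9 1 3 8 4 13 2 12]
Card 7 is at position 1.

Answer: 1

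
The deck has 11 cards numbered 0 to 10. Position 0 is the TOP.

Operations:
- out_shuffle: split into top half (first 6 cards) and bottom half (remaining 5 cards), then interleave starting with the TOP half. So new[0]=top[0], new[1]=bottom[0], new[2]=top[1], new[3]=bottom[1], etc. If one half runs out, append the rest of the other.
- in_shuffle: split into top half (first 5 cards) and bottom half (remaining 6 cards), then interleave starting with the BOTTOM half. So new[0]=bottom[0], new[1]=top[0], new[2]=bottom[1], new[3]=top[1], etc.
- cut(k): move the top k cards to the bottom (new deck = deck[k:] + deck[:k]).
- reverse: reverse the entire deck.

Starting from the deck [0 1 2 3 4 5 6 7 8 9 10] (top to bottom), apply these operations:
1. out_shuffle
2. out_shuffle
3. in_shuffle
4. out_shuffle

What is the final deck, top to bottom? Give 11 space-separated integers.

Answer: 4 2 0 9 7 5 3 1 10 8 6

Derivation:
After op 1 (out_shuffle): [0 6 1 7 2 8 3 9 4 10 5]
After op 2 (out_shuffle): [0 3 6 9 1 4 7 10 2 5 8]
After op 3 (in_shuffle): [4 0 7 3 10 6 2 9 5 1 8]
After op 4 (out_shuffle): [4 2 0 9 7 5 3 1 10 8 6]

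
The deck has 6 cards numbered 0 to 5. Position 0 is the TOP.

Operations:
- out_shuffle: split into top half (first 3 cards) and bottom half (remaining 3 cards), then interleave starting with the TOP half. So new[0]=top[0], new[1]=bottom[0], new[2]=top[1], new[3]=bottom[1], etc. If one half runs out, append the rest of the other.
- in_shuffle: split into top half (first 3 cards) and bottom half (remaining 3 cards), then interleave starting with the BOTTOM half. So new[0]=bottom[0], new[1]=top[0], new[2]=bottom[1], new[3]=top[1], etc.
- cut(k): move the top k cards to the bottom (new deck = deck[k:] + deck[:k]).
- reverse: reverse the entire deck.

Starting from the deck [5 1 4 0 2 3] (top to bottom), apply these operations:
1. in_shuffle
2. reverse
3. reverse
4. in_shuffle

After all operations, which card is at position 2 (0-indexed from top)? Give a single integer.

Answer: 3

Derivation:
After op 1 (in_shuffle): [0 5 2 1 3 4]
After op 2 (reverse): [4 3 1 2 5 0]
After op 3 (reverse): [0 5 2 1 3 4]
After op 4 (in_shuffle): [1 0 3 5 4 2]
Position 2: card 3.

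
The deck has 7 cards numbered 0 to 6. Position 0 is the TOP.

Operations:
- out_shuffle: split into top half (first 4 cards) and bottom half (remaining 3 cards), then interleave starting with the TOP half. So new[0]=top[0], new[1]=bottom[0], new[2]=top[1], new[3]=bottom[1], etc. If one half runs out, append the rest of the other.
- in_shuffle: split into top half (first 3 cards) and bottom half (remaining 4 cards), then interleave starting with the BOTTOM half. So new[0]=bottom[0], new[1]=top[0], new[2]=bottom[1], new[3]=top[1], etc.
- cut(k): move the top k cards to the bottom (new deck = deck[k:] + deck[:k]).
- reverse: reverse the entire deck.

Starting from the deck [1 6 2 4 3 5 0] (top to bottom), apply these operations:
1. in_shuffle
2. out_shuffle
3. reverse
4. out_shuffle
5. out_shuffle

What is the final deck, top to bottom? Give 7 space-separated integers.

After op 1 (in_shuffle): [4 1 3 6 5 2 0]
After op 2 (out_shuffle): [4 5 1 2 3 0 6]
After op 3 (reverse): [6 0 3 2 1 5 4]
After op 4 (out_shuffle): [6 1 0 5 3 4 2]
After op 5 (out_shuffle): [6 3 1 4 0 2 5]

Answer: 6 3 1 4 0 2 5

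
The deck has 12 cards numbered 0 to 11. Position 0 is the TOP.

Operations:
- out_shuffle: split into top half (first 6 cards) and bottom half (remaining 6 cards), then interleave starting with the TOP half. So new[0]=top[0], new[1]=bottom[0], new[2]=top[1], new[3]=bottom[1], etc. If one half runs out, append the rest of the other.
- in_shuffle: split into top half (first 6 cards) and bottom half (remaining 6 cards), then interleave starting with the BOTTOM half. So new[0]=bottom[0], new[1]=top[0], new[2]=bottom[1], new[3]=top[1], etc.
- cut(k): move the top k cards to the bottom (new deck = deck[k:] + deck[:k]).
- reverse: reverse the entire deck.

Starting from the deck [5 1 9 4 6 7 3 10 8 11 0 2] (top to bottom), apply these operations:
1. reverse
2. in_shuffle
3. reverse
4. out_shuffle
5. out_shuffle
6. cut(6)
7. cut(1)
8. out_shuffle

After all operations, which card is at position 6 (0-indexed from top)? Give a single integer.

Answer: 0

Derivation:
After op 1 (reverse): [2 0 11 8 10 3 7 6 4 9 1 5]
After op 2 (in_shuffle): [7 2 6 0 4 11 9 8 1 10 5 3]
After op 3 (reverse): [3 5 10 1 8 9 11 4 0 6 2 7]
After op 4 (out_shuffle): [3 11 5 4 10 0 1 6 8 2 9 7]
After op 5 (out_shuffle): [3 1 11 6 5 8 4 2 10 9 0 7]
After op 6 (cut(6)): [4 2 10 9 0 7 3 1 11 6 5 8]
After op 7 (cut(1)): [2 10 9 0 7 3 1 11 6 5 8 4]
After op 8 (out_shuffle): [2 1 10 11 9 6 0 5 7 8 3 4]
Position 6: card 0.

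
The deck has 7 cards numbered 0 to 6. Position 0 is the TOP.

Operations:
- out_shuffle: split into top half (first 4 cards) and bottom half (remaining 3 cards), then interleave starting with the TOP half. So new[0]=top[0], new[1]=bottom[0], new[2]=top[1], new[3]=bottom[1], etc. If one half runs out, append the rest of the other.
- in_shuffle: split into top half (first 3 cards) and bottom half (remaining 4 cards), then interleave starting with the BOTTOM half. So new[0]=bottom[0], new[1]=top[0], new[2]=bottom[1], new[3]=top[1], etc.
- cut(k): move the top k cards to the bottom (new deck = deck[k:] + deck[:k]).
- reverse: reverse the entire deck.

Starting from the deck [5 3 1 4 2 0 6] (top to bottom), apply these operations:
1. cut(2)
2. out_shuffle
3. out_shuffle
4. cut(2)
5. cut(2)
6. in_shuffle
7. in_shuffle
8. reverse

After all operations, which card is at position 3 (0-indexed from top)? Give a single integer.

Answer: 4

Derivation:
After op 1 (cut(2)): [1 4 2 0 6 5 3]
After op 2 (out_shuffle): [1 6 4 5 2 3 0]
After op 3 (out_shuffle): [1 2 6 3 4 0 5]
After op 4 (cut(2)): [6 3 4 0 5 1 2]
After op 5 (cut(2)): [4 0 5 1 2 6 3]
After op 6 (in_shuffle): [1 4 2 0 6 5 3]
After op 7 (in_shuffle): [0 1 6 4 5 2 3]
After op 8 (reverse): [3 2 5 4 6 1 0]
Position 3: card 4.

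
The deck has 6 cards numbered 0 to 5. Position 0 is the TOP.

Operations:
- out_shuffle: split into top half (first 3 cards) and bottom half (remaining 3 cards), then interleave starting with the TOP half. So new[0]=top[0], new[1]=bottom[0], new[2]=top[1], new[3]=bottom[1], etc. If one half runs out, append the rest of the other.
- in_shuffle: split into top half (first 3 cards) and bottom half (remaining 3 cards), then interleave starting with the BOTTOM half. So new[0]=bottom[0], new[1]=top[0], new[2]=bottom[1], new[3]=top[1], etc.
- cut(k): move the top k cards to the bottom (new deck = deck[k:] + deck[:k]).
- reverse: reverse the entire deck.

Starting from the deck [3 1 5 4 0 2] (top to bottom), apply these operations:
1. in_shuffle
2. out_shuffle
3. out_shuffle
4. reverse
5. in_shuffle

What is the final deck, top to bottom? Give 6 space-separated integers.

Answer: 1 5 2 3 4 0

Derivation:
After op 1 (in_shuffle): [4 3 0 1 2 5]
After op 2 (out_shuffle): [4 1 3 2 0 5]
After op 3 (out_shuffle): [4 2 1 0 3 5]
After op 4 (reverse): [5 3 0 1 2 4]
After op 5 (in_shuffle): [1 5 2 3 4 0]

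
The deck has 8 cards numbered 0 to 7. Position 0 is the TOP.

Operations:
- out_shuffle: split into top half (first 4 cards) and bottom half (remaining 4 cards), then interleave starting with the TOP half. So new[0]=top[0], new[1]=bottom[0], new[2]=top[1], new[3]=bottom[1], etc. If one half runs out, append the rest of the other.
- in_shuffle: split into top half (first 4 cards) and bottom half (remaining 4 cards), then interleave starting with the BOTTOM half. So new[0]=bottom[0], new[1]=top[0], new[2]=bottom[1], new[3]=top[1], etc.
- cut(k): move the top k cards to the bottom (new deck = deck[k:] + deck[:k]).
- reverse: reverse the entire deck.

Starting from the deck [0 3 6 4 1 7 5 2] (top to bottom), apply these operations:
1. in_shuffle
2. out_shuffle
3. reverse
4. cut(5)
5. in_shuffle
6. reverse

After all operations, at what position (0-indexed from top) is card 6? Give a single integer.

After op 1 (in_shuffle): [1 0 7 3 5 6 2 4]
After op 2 (out_shuffle): [1 5 0 6 7 2 3 4]
After op 3 (reverse): [4 3 2 7 6 0 5 1]
After op 4 (cut(5)): [0 5 1 4 3 2 7 6]
After op 5 (in_shuffle): [3 0 2 5 7 1 6 4]
After op 6 (reverse): [4 6 1 7 5 2 0 3]
Card 6 is at position 1.

Answer: 1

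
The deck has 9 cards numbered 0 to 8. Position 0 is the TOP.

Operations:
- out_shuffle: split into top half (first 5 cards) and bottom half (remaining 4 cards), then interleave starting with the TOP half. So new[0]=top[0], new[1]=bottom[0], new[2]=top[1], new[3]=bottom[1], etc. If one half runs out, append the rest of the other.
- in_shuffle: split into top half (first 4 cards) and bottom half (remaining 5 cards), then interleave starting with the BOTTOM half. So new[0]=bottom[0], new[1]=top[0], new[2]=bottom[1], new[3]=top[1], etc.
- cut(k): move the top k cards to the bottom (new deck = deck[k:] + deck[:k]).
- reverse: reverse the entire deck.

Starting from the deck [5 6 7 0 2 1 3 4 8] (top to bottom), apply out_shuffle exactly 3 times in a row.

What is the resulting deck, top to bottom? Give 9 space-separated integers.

Answer: 5 8 4 3 1 2 0 7 6

Derivation:
After op 1 (out_shuffle): [5 1 6 3 7 4 0 8 2]
After op 2 (out_shuffle): [5 4 1 0 6 8 3 2 7]
After op 3 (out_shuffle): [5 8 4 3 1 2 0 7 6]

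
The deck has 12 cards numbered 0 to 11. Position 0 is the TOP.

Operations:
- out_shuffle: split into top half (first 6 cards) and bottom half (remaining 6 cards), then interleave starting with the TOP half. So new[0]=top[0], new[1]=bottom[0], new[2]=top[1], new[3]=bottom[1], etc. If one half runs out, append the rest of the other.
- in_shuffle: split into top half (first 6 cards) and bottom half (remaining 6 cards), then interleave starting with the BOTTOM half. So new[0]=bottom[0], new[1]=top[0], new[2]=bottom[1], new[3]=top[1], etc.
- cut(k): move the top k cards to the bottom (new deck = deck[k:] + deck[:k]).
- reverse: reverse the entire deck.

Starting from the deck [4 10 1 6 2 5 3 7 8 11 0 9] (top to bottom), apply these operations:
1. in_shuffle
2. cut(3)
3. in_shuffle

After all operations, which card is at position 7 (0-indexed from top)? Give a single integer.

Answer: 11

Derivation:
After op 1 (in_shuffle): [3 4 7 10 8 1 11 6 0 2 9 5]
After op 2 (cut(3)): [10 8 1 11 6 0 2 9 5 3 4 7]
After op 3 (in_shuffle): [2 10 9 8 5 1 3 11 4 6 7 0]
Position 7: card 11.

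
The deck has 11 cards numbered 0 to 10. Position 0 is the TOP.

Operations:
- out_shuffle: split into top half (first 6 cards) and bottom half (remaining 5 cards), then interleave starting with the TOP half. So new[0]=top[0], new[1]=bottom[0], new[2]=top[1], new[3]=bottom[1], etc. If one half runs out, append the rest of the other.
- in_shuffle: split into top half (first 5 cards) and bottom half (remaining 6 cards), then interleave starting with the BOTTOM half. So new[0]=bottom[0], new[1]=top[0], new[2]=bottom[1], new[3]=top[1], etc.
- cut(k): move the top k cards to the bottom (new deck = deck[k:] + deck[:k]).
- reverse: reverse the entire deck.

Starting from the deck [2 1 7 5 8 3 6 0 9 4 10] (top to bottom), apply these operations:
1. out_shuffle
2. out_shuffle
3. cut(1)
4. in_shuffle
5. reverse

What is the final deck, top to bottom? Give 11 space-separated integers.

Answer: 2 8 9 1 3 4 7 6 10 5 0

Derivation:
After op 1 (out_shuffle): [2 6 1 0 7 9 5 4 8 10 3]
After op 2 (out_shuffle): [2 5 6 4 1 8 0 10 7 3 9]
After op 3 (cut(1)): [5 6 4 1 8 0 10 7 3 9 2]
After op 4 (in_shuffle): [0 5 10 6 7 4 3 1 9 8 2]
After op 5 (reverse): [2 8 9 1 3 4 7 6 10 5 0]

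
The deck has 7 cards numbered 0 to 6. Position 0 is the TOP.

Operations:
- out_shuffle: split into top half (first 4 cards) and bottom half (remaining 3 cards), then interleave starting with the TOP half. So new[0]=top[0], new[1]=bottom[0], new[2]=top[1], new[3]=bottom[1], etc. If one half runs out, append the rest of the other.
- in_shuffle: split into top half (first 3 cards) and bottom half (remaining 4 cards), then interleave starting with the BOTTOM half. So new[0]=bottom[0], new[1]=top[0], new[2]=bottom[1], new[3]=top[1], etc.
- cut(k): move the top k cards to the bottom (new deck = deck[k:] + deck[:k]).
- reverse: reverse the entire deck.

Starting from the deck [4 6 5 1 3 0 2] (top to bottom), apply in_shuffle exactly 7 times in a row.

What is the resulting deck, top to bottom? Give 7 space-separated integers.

After op 1 (in_shuffle): [1 4 3 6 0 5 2]
After op 2 (in_shuffle): [6 1 0 4 5 3 2]
After op 3 (in_shuffle): [4 6 5 1 3 0 2]
After op 4 (in_shuffle): [1 4 3 6 0 5 2]
After op 5 (in_shuffle): [6 1 0 4 5 3 2]
After op 6 (in_shuffle): [4 6 5 1 3 0 2]
After op 7 (in_shuffle): [1 4 3 6 0 5 2]

Answer: 1 4 3 6 0 5 2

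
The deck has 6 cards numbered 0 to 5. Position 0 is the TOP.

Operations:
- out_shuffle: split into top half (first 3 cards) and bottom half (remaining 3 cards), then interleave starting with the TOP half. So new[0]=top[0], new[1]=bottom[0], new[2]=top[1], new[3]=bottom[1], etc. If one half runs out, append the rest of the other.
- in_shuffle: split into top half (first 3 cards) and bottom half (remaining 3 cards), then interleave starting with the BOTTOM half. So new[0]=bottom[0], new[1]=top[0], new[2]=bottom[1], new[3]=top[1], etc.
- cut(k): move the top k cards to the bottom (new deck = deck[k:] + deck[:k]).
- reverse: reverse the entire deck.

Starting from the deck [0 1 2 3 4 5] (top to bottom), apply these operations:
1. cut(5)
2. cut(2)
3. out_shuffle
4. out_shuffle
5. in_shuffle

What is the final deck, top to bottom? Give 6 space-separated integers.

Answer: 3 1 2 5 0 4

Derivation:
After op 1 (cut(5)): [5 0 1 2 3 4]
After op 2 (cut(2)): [1 2 3 4 5 0]
After op 3 (out_shuffle): [1 4 2 5 3 0]
After op 4 (out_shuffle): [1 5 4 3 2 0]
After op 5 (in_shuffle): [3 1 2 5 0 4]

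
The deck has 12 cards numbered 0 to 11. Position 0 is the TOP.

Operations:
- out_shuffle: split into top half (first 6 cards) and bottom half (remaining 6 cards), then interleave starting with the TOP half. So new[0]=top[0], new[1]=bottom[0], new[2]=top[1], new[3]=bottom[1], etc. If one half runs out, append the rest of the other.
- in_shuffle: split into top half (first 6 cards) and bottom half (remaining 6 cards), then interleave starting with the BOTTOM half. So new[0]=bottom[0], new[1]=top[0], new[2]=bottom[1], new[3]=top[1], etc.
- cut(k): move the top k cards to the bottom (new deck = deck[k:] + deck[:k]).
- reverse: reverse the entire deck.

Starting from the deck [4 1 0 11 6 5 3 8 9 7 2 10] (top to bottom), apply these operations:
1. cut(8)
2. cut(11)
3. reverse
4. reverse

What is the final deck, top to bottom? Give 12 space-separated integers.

After op 1 (cut(8)): [9 7 2 10 4 1 0 11 6 5 3 8]
After op 2 (cut(11)): [8 9 7 2 10 4 1 0 11 6 5 3]
After op 3 (reverse): [3 5 6 11 0 1 4 10 2 7 9 8]
After op 4 (reverse): [8 9 7 2 10 4 1 0 11 6 5 3]

Answer: 8 9 7 2 10 4 1 0 11 6 5 3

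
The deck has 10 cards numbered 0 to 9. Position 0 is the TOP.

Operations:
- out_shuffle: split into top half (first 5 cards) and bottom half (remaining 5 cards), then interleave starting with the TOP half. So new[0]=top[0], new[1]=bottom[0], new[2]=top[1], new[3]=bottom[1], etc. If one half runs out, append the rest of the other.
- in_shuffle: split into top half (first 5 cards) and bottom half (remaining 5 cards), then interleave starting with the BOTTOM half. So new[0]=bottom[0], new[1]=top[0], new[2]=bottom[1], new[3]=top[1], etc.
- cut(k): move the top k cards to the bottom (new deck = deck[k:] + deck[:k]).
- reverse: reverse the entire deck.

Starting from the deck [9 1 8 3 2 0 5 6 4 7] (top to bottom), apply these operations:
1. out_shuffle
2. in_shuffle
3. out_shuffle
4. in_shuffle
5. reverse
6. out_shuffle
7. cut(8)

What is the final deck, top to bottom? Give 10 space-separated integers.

Answer: 9 5 3 7 8 1 2 0 4 6

Derivation:
After op 1 (out_shuffle): [9 0 1 5 8 6 3 4 2 7]
After op 2 (in_shuffle): [6 9 3 0 4 1 2 5 7 8]
After op 3 (out_shuffle): [6 1 9 2 3 5 0 7 4 8]
After op 4 (in_shuffle): [5 6 0 1 7 9 4 2 8 3]
After op 5 (reverse): [3 8 2 4 9 7 1 0 6 5]
After op 6 (out_shuffle): [3 7 8 1 2 0 4 6 9 5]
After op 7 (cut(8)): [9 5 3 7 8 1 2 0 4 6]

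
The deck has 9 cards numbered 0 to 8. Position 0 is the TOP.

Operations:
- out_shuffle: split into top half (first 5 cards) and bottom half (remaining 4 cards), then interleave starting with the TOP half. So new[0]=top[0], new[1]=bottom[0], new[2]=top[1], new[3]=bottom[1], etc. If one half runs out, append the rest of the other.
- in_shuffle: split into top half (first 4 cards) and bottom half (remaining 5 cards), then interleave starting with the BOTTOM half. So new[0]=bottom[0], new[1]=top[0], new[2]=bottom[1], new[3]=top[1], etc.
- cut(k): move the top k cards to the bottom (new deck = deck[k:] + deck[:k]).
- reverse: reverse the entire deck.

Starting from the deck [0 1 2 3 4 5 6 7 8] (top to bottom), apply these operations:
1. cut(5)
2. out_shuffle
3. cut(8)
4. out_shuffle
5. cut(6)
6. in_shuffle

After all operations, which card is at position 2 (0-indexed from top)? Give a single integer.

After op 1 (cut(5)): [5 6 7 8 0 1 2 3 4]
After op 2 (out_shuffle): [5 1 6 2 7 3 8 4 0]
After op 3 (cut(8)): [0 5 1 6 2 7 3 8 4]
After op 4 (out_shuffle): [0 7 5 3 1 8 6 4 2]
After op 5 (cut(6)): [6 4 2 0 7 5 3 1 8]
After op 6 (in_shuffle): [7 6 5 4 3 2 1 0 8]
Position 2: card 5.

Answer: 5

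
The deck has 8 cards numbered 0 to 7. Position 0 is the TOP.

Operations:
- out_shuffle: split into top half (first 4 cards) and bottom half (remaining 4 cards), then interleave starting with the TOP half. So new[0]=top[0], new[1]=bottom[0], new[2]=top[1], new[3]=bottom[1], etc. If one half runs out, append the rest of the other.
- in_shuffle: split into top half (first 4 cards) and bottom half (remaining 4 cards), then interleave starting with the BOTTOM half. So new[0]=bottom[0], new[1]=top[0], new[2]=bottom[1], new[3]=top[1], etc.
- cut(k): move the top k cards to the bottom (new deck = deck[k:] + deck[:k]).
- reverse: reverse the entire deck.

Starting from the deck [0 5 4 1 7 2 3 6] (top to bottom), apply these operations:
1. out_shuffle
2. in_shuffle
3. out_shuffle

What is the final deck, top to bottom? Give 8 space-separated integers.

Answer: 4 1 0 5 3 6 7 2

Derivation:
After op 1 (out_shuffle): [0 7 5 2 4 3 1 6]
After op 2 (in_shuffle): [4 0 3 7 1 5 6 2]
After op 3 (out_shuffle): [4 1 0 5 3 6 7 2]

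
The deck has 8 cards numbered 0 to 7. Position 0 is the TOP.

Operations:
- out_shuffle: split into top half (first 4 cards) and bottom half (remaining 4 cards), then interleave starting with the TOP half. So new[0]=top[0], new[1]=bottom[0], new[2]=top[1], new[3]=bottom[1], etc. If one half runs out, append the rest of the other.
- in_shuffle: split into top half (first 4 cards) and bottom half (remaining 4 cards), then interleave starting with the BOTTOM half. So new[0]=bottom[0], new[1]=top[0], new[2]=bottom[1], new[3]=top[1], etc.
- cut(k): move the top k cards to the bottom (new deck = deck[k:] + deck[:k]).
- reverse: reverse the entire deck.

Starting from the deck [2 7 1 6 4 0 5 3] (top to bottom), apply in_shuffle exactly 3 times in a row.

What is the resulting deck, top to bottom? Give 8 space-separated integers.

Answer: 3 5 0 4 6 1 7 2

Derivation:
After op 1 (in_shuffle): [4 2 0 7 5 1 3 6]
After op 2 (in_shuffle): [5 4 1 2 3 0 6 7]
After op 3 (in_shuffle): [3 5 0 4 6 1 7 2]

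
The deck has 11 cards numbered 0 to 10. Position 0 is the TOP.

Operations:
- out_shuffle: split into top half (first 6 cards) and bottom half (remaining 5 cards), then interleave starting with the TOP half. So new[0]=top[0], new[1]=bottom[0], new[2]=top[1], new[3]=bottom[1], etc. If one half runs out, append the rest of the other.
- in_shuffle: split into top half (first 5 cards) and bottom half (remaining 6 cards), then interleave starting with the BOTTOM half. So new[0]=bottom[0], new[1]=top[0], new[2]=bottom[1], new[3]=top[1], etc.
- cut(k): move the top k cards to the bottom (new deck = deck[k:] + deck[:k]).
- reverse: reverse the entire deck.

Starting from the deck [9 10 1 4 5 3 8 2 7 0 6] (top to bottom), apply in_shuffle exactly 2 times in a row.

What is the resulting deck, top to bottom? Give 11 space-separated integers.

Answer: 1 3 7 9 4 8 0 10 5 2 6

Derivation:
After op 1 (in_shuffle): [3 9 8 10 2 1 7 4 0 5 6]
After op 2 (in_shuffle): [1 3 7 9 4 8 0 10 5 2 6]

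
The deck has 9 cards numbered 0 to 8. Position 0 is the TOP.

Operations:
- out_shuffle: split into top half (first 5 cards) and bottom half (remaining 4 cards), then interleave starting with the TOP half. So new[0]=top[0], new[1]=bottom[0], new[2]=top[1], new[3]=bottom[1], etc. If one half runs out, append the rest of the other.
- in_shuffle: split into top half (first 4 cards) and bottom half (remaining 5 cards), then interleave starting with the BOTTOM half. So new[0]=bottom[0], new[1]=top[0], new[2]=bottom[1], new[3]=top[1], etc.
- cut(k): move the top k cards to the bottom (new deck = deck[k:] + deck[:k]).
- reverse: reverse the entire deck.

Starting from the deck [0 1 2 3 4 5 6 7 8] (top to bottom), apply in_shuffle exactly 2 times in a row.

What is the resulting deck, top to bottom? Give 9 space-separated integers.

After op 1 (in_shuffle): [4 0 5 1 6 2 7 3 8]
After op 2 (in_shuffle): [6 4 2 0 7 5 3 1 8]

Answer: 6 4 2 0 7 5 3 1 8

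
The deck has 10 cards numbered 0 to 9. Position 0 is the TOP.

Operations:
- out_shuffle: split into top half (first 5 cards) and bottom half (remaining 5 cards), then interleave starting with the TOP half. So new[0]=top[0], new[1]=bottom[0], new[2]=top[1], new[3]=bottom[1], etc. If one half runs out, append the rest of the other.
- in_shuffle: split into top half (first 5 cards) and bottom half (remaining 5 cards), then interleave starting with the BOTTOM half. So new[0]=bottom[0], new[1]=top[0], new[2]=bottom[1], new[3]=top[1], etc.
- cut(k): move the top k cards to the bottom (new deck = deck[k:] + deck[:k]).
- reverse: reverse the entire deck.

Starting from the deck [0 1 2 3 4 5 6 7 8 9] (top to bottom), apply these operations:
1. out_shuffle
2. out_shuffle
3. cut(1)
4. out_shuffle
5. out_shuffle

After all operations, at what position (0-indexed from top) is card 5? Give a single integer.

Answer: 4

Derivation:
After op 1 (out_shuffle): [0 5 1 6 2 7 3 8 4 9]
After op 2 (out_shuffle): [0 7 5 3 1 8 6 4 2 9]
After op 3 (cut(1)): [7 5 3 1 8 6 4 2 9 0]
After op 4 (out_shuffle): [7 6 5 4 3 2 1 9 8 0]
After op 5 (out_shuffle): [7 2 6 1 5 9 4 8 3 0]
Card 5 is at position 4.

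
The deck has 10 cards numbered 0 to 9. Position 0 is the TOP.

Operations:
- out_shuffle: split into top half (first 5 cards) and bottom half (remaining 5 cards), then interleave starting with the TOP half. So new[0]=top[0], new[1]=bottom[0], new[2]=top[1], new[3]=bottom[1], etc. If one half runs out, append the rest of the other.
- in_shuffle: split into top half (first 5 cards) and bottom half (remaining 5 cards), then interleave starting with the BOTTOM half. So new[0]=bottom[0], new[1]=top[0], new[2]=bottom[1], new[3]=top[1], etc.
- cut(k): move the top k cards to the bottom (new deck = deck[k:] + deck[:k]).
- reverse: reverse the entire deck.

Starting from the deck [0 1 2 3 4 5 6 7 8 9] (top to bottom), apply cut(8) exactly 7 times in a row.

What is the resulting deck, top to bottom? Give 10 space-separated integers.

After op 1 (cut(8)): [8 9 0 1 2 3 4 5 6 7]
After op 2 (cut(8)): [6 7 8 9 0 1 2 3 4 5]
After op 3 (cut(8)): [4 5 6 7 8 9 0 1 2 3]
After op 4 (cut(8)): [2 3 4 5 6 7 8 9 0 1]
After op 5 (cut(8)): [0 1 2 3 4 5 6 7 8 9]
After op 6 (cut(8)): [8 9 0 1 2 3 4 5 6 7]
After op 7 (cut(8)): [6 7 8 9 0 1 2 3 4 5]

Answer: 6 7 8 9 0 1 2 3 4 5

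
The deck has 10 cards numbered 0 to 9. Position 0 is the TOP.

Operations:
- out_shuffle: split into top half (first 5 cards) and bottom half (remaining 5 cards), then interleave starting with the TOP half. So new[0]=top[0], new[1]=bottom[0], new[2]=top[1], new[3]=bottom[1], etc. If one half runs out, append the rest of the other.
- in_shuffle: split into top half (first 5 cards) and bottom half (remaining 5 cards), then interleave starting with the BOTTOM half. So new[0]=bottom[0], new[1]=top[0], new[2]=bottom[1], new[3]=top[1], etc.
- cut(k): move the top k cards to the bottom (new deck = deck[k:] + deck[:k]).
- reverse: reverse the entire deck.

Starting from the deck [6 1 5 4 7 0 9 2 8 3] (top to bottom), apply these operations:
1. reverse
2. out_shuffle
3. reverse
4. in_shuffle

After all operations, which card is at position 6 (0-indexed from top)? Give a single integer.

Answer: 7

Derivation:
After op 1 (reverse): [3 8 2 9 0 7 4 5 1 6]
After op 2 (out_shuffle): [3 7 8 4 2 5 9 1 0 6]
After op 3 (reverse): [6 0 1 9 5 2 4 8 7 3]
After op 4 (in_shuffle): [2 6 4 0 8 1 7 9 3 5]
Position 6: card 7.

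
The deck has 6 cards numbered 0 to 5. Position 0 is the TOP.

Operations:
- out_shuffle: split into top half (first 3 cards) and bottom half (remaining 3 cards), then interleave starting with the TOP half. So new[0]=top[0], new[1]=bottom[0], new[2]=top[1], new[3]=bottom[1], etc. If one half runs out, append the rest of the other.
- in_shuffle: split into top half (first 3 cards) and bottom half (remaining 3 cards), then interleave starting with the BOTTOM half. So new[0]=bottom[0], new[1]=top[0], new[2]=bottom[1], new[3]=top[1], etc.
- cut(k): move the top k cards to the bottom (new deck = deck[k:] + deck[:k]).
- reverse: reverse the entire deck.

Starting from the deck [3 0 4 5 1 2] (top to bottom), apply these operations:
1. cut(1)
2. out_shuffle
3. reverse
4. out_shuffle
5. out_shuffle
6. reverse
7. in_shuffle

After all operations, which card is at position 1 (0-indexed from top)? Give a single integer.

Answer: 0

Derivation:
After op 1 (cut(1)): [0 4 5 1 2 3]
After op 2 (out_shuffle): [0 1 4 2 5 3]
After op 3 (reverse): [3 5 2 4 1 0]
After op 4 (out_shuffle): [3 4 5 1 2 0]
After op 5 (out_shuffle): [3 1 4 2 5 0]
After op 6 (reverse): [0 5 2 4 1 3]
After op 7 (in_shuffle): [4 0 1 5 3 2]
Position 1: card 0.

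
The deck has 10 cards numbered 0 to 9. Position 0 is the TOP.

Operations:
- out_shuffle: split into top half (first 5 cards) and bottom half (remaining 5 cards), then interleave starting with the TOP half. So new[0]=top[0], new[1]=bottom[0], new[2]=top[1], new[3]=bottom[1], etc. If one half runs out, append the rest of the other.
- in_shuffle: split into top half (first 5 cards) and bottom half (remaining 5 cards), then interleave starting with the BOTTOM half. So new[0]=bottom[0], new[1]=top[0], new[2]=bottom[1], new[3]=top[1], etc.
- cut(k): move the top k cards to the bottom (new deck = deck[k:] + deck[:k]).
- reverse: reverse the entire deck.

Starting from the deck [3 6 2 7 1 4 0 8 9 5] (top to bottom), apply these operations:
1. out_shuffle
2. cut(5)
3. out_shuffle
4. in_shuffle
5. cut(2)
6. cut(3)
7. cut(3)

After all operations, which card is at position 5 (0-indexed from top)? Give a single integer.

Answer: 3

Derivation:
After op 1 (out_shuffle): [3 4 6 0 2 8 7 9 1 5]
After op 2 (cut(5)): [8 7 9 1 5 3 4 6 0 2]
After op 3 (out_shuffle): [8 3 7 4 9 6 1 0 5 2]
After op 4 (in_shuffle): [6 8 1 3 0 7 5 4 2 9]
After op 5 (cut(2)): [1 3 0 7 5 4 2 9 6 8]
After op 6 (cut(3)): [7 5 4 2 9 6 8 1 3 0]
After op 7 (cut(3)): [2 9 6 8 1 3 0 7 5 4]
Position 5: card 3.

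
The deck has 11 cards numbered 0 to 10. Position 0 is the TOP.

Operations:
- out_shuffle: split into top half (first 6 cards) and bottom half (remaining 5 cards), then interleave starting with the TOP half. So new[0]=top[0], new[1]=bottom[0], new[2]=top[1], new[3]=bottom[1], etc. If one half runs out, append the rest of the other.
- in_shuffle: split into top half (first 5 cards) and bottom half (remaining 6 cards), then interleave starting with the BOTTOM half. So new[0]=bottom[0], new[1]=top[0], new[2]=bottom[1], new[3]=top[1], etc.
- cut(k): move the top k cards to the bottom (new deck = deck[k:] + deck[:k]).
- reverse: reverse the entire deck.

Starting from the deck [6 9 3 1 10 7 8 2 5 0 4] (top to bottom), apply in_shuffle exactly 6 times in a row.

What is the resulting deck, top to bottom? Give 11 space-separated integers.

Answer: 10 0 1 5 3 2 9 8 6 7 4

Derivation:
After op 1 (in_shuffle): [7 6 8 9 2 3 5 1 0 10 4]
After op 2 (in_shuffle): [3 7 5 6 1 8 0 9 10 2 4]
After op 3 (in_shuffle): [8 3 0 7 9 5 10 6 2 1 4]
After op 4 (in_shuffle): [5 8 10 3 6 0 2 7 1 9 4]
After op 5 (in_shuffle): [0 5 2 8 7 10 1 3 9 6 4]
After op 6 (in_shuffle): [10 0 1 5 3 2 9 8 6 7 4]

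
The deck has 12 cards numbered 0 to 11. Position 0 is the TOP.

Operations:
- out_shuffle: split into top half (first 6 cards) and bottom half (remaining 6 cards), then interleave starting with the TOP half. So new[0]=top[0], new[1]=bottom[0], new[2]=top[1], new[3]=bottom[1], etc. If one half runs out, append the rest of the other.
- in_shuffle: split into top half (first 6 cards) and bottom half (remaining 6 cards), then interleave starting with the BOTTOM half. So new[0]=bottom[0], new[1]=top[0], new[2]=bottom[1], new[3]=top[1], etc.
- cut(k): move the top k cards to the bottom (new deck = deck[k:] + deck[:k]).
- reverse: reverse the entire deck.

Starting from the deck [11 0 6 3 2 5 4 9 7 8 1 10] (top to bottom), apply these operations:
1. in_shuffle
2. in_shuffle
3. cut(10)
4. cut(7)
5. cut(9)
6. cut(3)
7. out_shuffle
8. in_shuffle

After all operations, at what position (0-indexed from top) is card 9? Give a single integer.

Answer: 1

Derivation:
After op 1 (in_shuffle): [4 11 9 0 7 6 8 3 1 2 10 5]
After op 2 (in_shuffle): [8 4 3 11 1 9 2 0 10 7 5 6]
After op 3 (cut(10)): [5 6 8 4 3 11 1 9 2 0 10 7]
After op 4 (cut(7)): [9 2 0 10 7 5 6 8 4 3 11 1]
After op 5 (cut(9)): [3 11 1 9 2 0 10 7 5 6 8 4]
After op 6 (cut(3)): [9 2 0 10 7 5 6 8 4 3 11 1]
After op 7 (out_shuffle): [9 6 2 8 0 4 10 3 7 11 5 1]
After op 8 (in_shuffle): [10 9 3 6 7 2 11 8 5 0 1 4]
Card 9 is at position 1.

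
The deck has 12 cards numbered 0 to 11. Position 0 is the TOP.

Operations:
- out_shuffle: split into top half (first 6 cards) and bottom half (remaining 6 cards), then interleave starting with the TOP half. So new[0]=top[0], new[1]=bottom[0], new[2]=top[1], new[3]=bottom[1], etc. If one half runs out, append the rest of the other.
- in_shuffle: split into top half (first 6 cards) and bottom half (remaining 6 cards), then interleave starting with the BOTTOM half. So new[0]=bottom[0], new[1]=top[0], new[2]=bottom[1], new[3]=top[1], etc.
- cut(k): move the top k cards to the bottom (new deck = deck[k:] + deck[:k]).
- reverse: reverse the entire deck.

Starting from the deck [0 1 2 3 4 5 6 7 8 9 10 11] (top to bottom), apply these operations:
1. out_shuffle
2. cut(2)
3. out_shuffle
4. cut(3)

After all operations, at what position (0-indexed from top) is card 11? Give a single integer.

Answer: 4

Derivation:
After op 1 (out_shuffle): [0 6 1 7 2 8 3 9 4 10 5 11]
After op 2 (cut(2)): [1 7 2 8 3 9 4 10 5 11 0 6]
After op 3 (out_shuffle): [1 4 7 10 2 5 8 11 3 0 9 6]
After op 4 (cut(3)): [10 2 5 8 11 3 0 9 6 1 4 7]
Card 11 is at position 4.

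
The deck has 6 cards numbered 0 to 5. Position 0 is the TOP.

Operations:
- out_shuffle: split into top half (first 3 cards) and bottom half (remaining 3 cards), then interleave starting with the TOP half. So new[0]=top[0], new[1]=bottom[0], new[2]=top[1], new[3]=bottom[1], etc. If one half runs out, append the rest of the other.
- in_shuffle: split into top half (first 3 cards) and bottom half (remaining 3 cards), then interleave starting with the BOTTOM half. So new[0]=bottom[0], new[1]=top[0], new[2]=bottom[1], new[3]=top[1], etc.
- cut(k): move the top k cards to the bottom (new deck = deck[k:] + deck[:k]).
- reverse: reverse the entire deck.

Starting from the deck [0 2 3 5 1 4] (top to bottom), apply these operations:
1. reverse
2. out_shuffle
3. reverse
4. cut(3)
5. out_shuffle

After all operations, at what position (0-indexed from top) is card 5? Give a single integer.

Answer: 3

Derivation:
After op 1 (reverse): [4 1 5 3 2 0]
After op 2 (out_shuffle): [4 3 1 2 5 0]
After op 3 (reverse): [0 5 2 1 3 4]
After op 4 (cut(3)): [1 3 4 0 5 2]
After op 5 (out_shuffle): [1 0 3 5 4 2]
Card 5 is at position 3.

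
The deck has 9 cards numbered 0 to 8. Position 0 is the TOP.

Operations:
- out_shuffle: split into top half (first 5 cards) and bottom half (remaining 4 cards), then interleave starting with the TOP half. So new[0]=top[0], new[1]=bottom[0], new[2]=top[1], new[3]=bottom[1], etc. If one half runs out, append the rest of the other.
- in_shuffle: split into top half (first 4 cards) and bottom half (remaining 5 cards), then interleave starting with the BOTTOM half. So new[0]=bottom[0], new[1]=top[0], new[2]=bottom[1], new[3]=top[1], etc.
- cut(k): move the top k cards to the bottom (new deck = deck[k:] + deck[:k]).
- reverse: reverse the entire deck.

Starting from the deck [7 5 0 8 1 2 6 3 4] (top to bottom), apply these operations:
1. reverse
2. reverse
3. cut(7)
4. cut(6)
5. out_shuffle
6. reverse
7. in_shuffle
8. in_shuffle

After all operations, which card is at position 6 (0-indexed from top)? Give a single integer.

After op 1 (reverse): [4 3 6 2 1 8 0 5 7]
After op 2 (reverse): [7 5 0 8 1 2 6 3 4]
After op 3 (cut(7)): [3 4 7 5 0 8 1 2 6]
After op 4 (cut(6)): [1 2 6 3 4 7 5 0 8]
After op 5 (out_shuffle): [1 7 2 5 6 0 3 8 4]
After op 6 (reverse): [4 8 3 0 6 5 2 7 1]
After op 7 (in_shuffle): [6 4 5 8 2 3 7 0 1]
After op 8 (in_shuffle): [2 6 3 4 7 5 0 8 1]
Position 6: card 0.

Answer: 0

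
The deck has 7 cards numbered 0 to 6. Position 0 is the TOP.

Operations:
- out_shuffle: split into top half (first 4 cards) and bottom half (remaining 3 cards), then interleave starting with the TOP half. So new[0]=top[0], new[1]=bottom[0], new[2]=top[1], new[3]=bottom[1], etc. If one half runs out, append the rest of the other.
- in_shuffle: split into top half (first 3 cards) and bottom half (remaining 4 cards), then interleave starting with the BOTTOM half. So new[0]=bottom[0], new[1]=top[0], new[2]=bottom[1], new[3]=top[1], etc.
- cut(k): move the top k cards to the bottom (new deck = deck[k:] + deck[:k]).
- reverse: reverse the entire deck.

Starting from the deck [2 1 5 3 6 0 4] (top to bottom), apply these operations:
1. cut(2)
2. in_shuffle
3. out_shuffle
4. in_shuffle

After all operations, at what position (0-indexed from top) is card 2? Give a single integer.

After op 1 (cut(2)): [5 3 6 0 4 2 1]
After op 2 (in_shuffle): [0 5 4 3 2 6 1]
After op 3 (out_shuffle): [0 2 5 6 4 1 3]
After op 4 (in_shuffle): [6 0 4 2 1 5 3]
Card 2 is at position 3.

Answer: 3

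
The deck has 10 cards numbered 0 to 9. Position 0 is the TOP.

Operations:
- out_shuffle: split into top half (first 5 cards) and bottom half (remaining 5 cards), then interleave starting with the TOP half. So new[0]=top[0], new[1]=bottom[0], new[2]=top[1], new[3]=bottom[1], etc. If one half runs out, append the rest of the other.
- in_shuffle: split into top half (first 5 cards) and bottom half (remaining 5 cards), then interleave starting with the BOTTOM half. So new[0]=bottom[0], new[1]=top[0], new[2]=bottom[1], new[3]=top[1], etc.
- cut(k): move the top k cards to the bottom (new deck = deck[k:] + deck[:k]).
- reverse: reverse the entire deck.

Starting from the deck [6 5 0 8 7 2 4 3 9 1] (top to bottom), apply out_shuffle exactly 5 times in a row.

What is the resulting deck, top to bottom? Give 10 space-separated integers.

After op 1 (out_shuffle): [6 2 5 4 0 3 8 9 7 1]
After op 2 (out_shuffle): [6 3 2 8 5 9 4 7 0 1]
After op 3 (out_shuffle): [6 9 3 4 2 7 8 0 5 1]
After op 4 (out_shuffle): [6 7 9 8 3 0 4 5 2 1]
After op 5 (out_shuffle): [6 0 7 4 9 5 8 2 3 1]

Answer: 6 0 7 4 9 5 8 2 3 1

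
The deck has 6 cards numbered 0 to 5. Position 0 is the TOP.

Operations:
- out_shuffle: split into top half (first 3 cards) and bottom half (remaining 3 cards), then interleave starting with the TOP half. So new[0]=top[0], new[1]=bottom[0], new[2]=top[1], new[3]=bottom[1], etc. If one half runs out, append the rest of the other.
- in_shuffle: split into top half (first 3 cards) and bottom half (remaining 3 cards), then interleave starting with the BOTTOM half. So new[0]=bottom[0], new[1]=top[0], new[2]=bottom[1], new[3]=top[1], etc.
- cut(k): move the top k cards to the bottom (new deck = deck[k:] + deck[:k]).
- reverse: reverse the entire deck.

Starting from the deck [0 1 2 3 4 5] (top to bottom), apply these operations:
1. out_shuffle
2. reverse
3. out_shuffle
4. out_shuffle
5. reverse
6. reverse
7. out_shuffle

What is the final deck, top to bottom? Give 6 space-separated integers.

Answer: 5 4 3 2 1 0

Derivation:
After op 1 (out_shuffle): [0 3 1 4 2 5]
After op 2 (reverse): [5 2 4 1 3 0]
After op 3 (out_shuffle): [5 1 2 3 4 0]
After op 4 (out_shuffle): [5 3 1 4 2 0]
After op 5 (reverse): [0 2 4 1 3 5]
After op 6 (reverse): [5 3 1 4 2 0]
After op 7 (out_shuffle): [5 4 3 2 1 0]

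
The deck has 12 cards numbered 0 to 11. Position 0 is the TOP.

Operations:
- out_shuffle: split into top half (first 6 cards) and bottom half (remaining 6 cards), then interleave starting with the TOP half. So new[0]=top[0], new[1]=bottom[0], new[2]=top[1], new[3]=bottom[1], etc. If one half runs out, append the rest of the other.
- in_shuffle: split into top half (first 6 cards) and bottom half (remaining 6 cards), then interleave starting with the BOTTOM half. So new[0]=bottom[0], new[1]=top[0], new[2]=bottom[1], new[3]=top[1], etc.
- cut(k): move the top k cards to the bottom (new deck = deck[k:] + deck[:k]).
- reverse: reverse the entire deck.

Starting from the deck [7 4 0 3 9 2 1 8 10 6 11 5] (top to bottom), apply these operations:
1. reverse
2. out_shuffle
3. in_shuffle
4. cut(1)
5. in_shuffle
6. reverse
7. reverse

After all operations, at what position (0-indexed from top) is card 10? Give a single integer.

Answer: 10

Derivation:
After op 1 (reverse): [5 11 6 10 8 1 2 9 3 0 4 7]
After op 2 (out_shuffle): [5 2 11 9 6 3 10 0 8 4 1 7]
After op 3 (in_shuffle): [10 5 0 2 8 11 4 9 1 6 7 3]
After op 4 (cut(1)): [5 0 2 8 11 4 9 1 6 7 3 10]
After op 5 (in_shuffle): [9 5 1 0 6 2 7 8 3 11 10 4]
After op 6 (reverse): [4 10 11 3 8 7 2 6 0 1 5 9]
After op 7 (reverse): [9 5 1 0 6 2 7 8 3 11 10 4]
Card 10 is at position 10.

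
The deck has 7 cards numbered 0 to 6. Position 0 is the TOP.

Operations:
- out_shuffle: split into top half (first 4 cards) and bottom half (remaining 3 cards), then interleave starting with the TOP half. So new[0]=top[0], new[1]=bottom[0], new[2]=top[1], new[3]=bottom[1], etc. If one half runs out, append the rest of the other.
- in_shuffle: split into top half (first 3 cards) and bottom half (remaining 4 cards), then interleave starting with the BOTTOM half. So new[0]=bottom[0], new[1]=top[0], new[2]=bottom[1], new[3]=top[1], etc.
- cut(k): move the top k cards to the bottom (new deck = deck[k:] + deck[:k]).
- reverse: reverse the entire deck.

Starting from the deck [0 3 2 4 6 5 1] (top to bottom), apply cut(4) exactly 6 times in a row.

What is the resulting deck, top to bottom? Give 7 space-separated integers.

After op 1 (cut(4)): [6 5 1 0 3 2 4]
After op 2 (cut(4)): [3 2 4 6 5 1 0]
After op 3 (cut(4)): [5 1 0 3 2 4 6]
After op 4 (cut(4)): [2 4 6 5 1 0 3]
After op 5 (cut(4)): [1 0 3 2 4 6 5]
After op 6 (cut(4)): [4 6 5 1 0 3 2]

Answer: 4 6 5 1 0 3 2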